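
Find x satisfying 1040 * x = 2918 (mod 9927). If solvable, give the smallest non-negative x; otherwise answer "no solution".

6169

First find gcd(1040, 9927):
9927 = 9×1040 + 567
1040 = 1×567 + 473
567 = 1×473 + 94
473 = 5×94 + 3
94 = 31×3 + 1
3 = 3×1 + 0
gcd = 1, so a unique solution mod 9927 exists.
Back-substitute for the Bézout coefficients:
1 = 94 − 31·3
1 = −31·473 + 156·94
1 = 156·567 − 187·473
1 = −187·1040 + 343·567
1 = 343·9927 − 3274·1040
So 1040·(-3274) ≡ 1 (mod 9927), giving 1040⁻¹ ≡ 6653.
x ≡ 1040⁻¹·2918 ≡ 6653·2918 ≡ 6169 (mod 9927).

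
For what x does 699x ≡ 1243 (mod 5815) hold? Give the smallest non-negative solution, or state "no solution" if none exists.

First find gcd(699, 5815):
5815 = 8·699 + 223
699 = 3·223 + 30
223 = 7·30 + 13
30 = 2·13 + 4
13 = 3·4 + 1
4 = 4·1 + 0
gcd = 1, so a unique solution mod 5815 exists.
Back-substitute for the Bézout coefficients:
1 = 13 − 3·4
1 = −3·30 + 7·13
1 = 7·223 − 52·30
1 = −52·699 + 163·223
1 = 163·5815 − 1356·699
So 699·(-1356) ≡ 1 (mod 5815), giving 699⁻¹ ≡ 4459.
x ≡ 699⁻¹·1243 ≡ 4459·1243 ≡ 842 (mod 5815).

842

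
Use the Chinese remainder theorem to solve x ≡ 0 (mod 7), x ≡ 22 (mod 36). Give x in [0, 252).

Write x = 0 + 7·k. Then 7·k ≡ 22 − 0 ≡ 22 (mod 36).
Need 7⁻¹ mod 36. Extended Euclid on (36, 7):
36 = 5×7 + 1
7 = 7×1 + 0
Back-substitute:
1 = 36 − 5·7
7⁻¹ ≡ 31 (mod 36), so k ≡ 31·22 ≡ 34 (mod 36).
x = 0 + 7·34 = 238.

238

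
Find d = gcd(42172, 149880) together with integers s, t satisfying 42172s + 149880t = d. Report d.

4

Repeated division:
149880 = 3·42172 + 23364
42172 = 1·23364 + 18808
23364 = 1·18808 + 4556
18808 = 4·4556 + 584
4556 = 7·584 + 468
584 = 1·468 + 116
468 = 4·116 + 4
116 = 29·4 + 0
gcd(42172, 149880) = 4.
Back-substituting:
4 = 468 − 4·116
4 = −4·584 + 5·468
4 = 5·4556 − 39·584
4 = −39·18808 + 161·4556
4 = 161·23364 − 200·18808
4 = −200·42172 + 361·23364
4 = 361·149880 − 1283·42172
So 4 = (361)·149880 + (-1283)·42172.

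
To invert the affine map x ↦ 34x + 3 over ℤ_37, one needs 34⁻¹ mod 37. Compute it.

gcd(37, 34) by repeated division:
37 = 1×34 + 3
34 = 11×3 + 1
3 = 3×1 + 0
Since gcd(34, 37) = 1, back-substitute to write 1 as a combination:
1 = 34 − 11·3
1 = −11·37 + 12·34
So 34·12 ≡ 1 (mod 37).

12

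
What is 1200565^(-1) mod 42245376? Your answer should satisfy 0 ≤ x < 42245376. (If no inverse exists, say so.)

28784029

gcd(42245376, 1200565) by repeated division:
42245376 = 35·1200565 + 225601
1200565 = 5·225601 + 72560
225601 = 3·72560 + 7921
72560 = 9·7921 + 1271
7921 = 6·1271 + 295
1271 = 4·295 + 91
295 = 3·91 + 22
91 = 4·22 + 3
22 = 7·3 + 1
3 = 3·1 + 0
gcd = 1, so the inverse exists. Back-substitute:
1 = 22 − 7·3
1 = −7·91 + 29·22
1 = 29·295 − 94·91
1 = −94·1271 + 405·295
1 = 405·7921 − 2524·1271
1 = −2524·72560 + 23121·7921
1 = 23121·225601 − 71887·72560
1 = −71887·1200565 + 382556·225601
1 = 382556·42245376 − 13461347·1200565
Thus 1200565·(-13461347) ≡ 1 (mod 42245376); reducing, -13461347 mod 42245376 = 28784029.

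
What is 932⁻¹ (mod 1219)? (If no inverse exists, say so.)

Run Euclid on (1219, 932):
1219 = 1*932 + 287
932 = 3*287 + 71
287 = 4*71 + 3
71 = 23*3 + 2
3 = 1*2 + 1
2 = 2*1 + 0
gcd = 1, so the inverse exists. Back-substitute:
1 = 3 − 2
1 = −71 + 24·3
1 = 24·287 − 97·71
1 = −97·932 + 315·287
1 = 315·1219 − 412·932
So 932·(-412) ≡ 1 (mod 1219), and -412 ≡ 807 (mod 1219).

807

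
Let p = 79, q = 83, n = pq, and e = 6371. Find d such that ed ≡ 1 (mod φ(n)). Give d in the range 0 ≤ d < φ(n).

φ(n) = (p−1)(q−1) = 78·82 = 6396.
Need d with 6371·d ≡ 1 (mod 6396). Apply the extended Euclidean algorithm:
6396 = 1×6371 + 25
6371 = 254×25 + 21
25 = 1×21 + 4
21 = 5×4 + 1
4 = 4×1 + 0
Back-substitute:
1 = 21 − 5·4
1 = −5·25 + 6·21
1 = 6·6371 − 1529·25
1 = −1529·6396 + 1535·6371
So 6371·1535 ≡ 1 (mod 6396), hence d = 1535.

1535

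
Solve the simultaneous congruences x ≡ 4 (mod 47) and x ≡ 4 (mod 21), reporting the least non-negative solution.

Write x = 4 + 47·k. Then 47·k ≡ 4 − 4 ≡ 0 (mod 21).
Need 47⁻¹ mod 21. Extended Euclid on (21, 5):
21 = 4*5 + 1
5 = 5*1 + 0
Back-substitute:
1 = 21 − 4·5
47⁻¹ ≡ 17 (mod 21), so k ≡ 17·0 ≡ 0 (mod 21).
x = 4 + 47·0 = 4.

4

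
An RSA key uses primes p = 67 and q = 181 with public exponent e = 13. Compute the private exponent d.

φ(n) = (p−1)(q−1) = 66·180 = 11880.
Need d with 13·d ≡ 1 (mod 11880). Apply the extended Euclidean algorithm:
11880 = 913·13 + 11
13 = 1·11 + 2
11 = 5·2 + 1
2 = 2·1 + 0
Back-substitute:
1 = 11 − 5·2
1 = −5·13 + 6·11
1 = 6·11880 − 5483·13
So 13·(-5483) ≡ 1 (mod 11880), hence d ≡ -5483 ≡ 6397 (mod 11880).

6397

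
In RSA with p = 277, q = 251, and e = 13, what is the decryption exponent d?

φ(n) = (p−1)(q−1) = 276·250 = 69000.
Need d with 13·d ≡ 1 (mod 69000). Apply the extended Euclidean algorithm:
69000 = 5307×13 + 9
13 = 1×9 + 4
9 = 2×4 + 1
4 = 4×1 + 0
Back-substitute:
1 = 9 − 2·4
1 = −2·13 + 3·9
1 = 3·69000 − 15923·13
So 13·(-15923) ≡ 1 (mod 69000), hence d ≡ -15923 ≡ 53077 (mod 69000).

53077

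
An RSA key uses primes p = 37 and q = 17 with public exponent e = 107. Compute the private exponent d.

323

φ(n) = (p−1)(q−1) = 36·16 = 576.
Need d with 107·d ≡ 1 (mod 576). Apply the extended Euclidean algorithm:
576 = 5·107 + 41
107 = 2·41 + 25
41 = 1·25 + 16
25 = 1·16 + 9
16 = 1·9 + 7
9 = 1·7 + 2
7 = 3·2 + 1
2 = 2·1 + 0
Back-substitute:
1 = 7 − 3·2
1 = −3·9 + 4·7
1 = 4·16 − 7·9
1 = −7·25 + 11·16
1 = 11·41 − 18·25
1 = −18·107 + 47·41
1 = 47·576 − 253·107
So 107·(-253) ≡ 1 (mod 576), hence d ≡ -253 ≡ 323 (mod 576).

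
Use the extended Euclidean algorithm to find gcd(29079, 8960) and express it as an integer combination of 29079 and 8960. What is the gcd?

Euclidean algorithm:
29079 = 3·8960 + 2199
8960 = 4·2199 + 164
2199 = 13·164 + 67
164 = 2·67 + 30
67 = 2·30 + 7
30 = 4·7 + 2
7 = 3·2 + 1
2 = 2·1 + 0
gcd(29079, 8960) = 1.
Back-substituting:
1 = 7 − 3·2
1 = −3·30 + 13·7
1 = 13·67 − 29·30
1 = −29·164 + 71·67
1 = 71·2199 − 952·164
1 = −952·8960 + 3879·2199
1 = 3879·29079 − 12589·8960
So 1 = (3879)·29079 + (-12589)·8960.

1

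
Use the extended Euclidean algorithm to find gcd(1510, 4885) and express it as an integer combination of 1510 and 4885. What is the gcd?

5

Repeated division:
4885 = 3×1510 + 355
1510 = 4×355 + 90
355 = 3×90 + 85
90 = 1×85 + 5
85 = 17×5 + 0
gcd(1510, 4885) = 5.
Express as a combination:
5 = 90 − 85
5 = −355 + 4·90
5 = 4·1510 − 17·355
5 = −17·4885 + 55·1510
So 5 = (-17)·4885 + (55)·1510.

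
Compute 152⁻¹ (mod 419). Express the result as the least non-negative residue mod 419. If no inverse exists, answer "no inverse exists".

Run Euclid on (419, 152):
419 = 2*152 + 115
152 = 1*115 + 37
115 = 3*37 + 4
37 = 9*4 + 1
4 = 4*1 + 0
gcd = 1, so the inverse exists. Back-substitute:
1 = 37 − 9·4
1 = −9·115 + 28·37
1 = 28·152 − 37·115
1 = −37·419 + 102·152
So 152·102 ≡ 1 (mod 419).

102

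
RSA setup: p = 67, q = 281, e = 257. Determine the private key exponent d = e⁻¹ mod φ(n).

φ(n) = (p−1)(q−1) = 66·280 = 18480.
Need d with 257·d ≡ 1 (mod 18480). Apply the extended Euclidean algorithm:
18480 = 71·257 + 233
257 = 1·233 + 24
233 = 9·24 + 17
24 = 1·17 + 7
17 = 2·7 + 3
7 = 2·3 + 1
3 = 3·1 + 0
Back-substitute:
1 = 7 − 2·3
1 = −2·17 + 5·7
1 = 5·24 − 7·17
1 = −7·233 + 68·24
1 = 68·257 − 75·233
1 = −75·18480 + 5393·257
So 257·5393 ≡ 1 (mod 18480), hence d = 5393.

5393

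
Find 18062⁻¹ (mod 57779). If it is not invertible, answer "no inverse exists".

14296

gcd(57779, 18062) by repeated division:
57779 = 3·18062 + 3593
18062 = 5·3593 + 97
3593 = 37·97 + 4
97 = 24·4 + 1
4 = 4·1 + 0
The gcd is 1. Working backward:
1 = 97 − 24·4
1 = −24·3593 + 889·97
1 = 889·18062 − 4469·3593
1 = −4469·57779 + 14296·18062
So 18062·14296 ≡ 1 (mod 57779).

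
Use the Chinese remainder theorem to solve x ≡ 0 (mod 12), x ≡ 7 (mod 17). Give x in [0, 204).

Write x = 0 + 12·k. Then 12·k ≡ 7 − 0 ≡ 7 (mod 17).
Need 12⁻¹ mod 17. Extended Euclid on (17, 12):
17 = 1*12 + 5
12 = 2*5 + 2
5 = 2*2 + 1
2 = 2*1 + 0
Back-substitute:
1 = 5 − 2·2
1 = −2·12 + 5·5
1 = 5·17 − 7·12
12⁻¹ ≡ 10 (mod 17), so k ≡ 10·7 ≡ 2 (mod 17).
x = 0 + 12·2 = 24.

24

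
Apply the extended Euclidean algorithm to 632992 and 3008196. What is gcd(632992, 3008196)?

Repeated division:
3008196 = 4·632992 + 476228
632992 = 1·476228 + 156764
476228 = 3·156764 + 5936
156764 = 26·5936 + 2428
5936 = 2·2428 + 1080
2428 = 2·1080 + 268
1080 = 4·268 + 8
268 = 33·8 + 4
8 = 2·4 + 0
gcd(632992, 3008196) = 4.
Express as a combination:
4 = 268 − 33·8
4 = −33·1080 + 133·268
4 = 133·2428 − 299·1080
4 = −299·5936 + 731·2428
4 = 731·156764 − 19305·5936
4 = −19305·476228 + 58646·156764
4 = 58646·632992 − 77951·476228
4 = −77951·3008196 + 370450·632992
So 4 = (-77951)·3008196 + (370450)·632992.

4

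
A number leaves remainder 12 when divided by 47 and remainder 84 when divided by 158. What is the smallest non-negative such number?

6404

Write x = 12 + 47·k. Then 47·k ≡ 84 − 12 ≡ 72 (mod 158).
Need 47⁻¹ mod 158. Extended Euclid on (158, 47):
158 = 3×47 + 17
47 = 2×17 + 13
17 = 1×13 + 4
13 = 3×4 + 1
4 = 4×1 + 0
Back-substitute:
1 = 13 − 3·4
1 = −3·17 + 4·13
1 = 4·47 − 11·17
1 = −11·158 + 37·47
47⁻¹ ≡ 37 (mod 158), so k ≡ 37·72 ≡ 136 (mod 158).
x = 12 + 47·136 = 6404.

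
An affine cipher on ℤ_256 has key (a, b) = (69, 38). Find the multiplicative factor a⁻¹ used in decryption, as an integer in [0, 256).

141

Extended Euclidean algorithm:
256 = 3×69 + 49
69 = 1×49 + 20
49 = 2×20 + 9
20 = 2×9 + 2
9 = 4×2 + 1
2 = 2×1 + 0
Since gcd(69, 256) = 1, back-substitute to write 1 as a combination:
1 = 9 − 4·2
1 = −4·20 + 9·9
1 = 9·49 − 22·20
1 = −22·69 + 31·49
1 = 31·256 − 115·69
Thus 69·(-115) ≡ 1 (mod 256); reducing, -115 mod 256 = 141.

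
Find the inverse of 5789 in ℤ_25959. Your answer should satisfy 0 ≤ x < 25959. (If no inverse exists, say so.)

Extended Euclidean algorithm:
25959 = 4·5789 + 2803
5789 = 2·2803 + 183
2803 = 15·183 + 58
183 = 3·58 + 9
58 = 6·9 + 4
9 = 2·4 + 1
4 = 4·1 + 0
The gcd is 1. Working backward:
1 = 9 − 2·4
1 = −2·58 + 13·9
1 = 13·183 − 41·58
1 = −41·2803 + 628·183
1 = 628·5789 − 1297·2803
1 = −1297·25959 + 5816·5789
So 5789·5816 ≡ 1 (mod 25959).

5816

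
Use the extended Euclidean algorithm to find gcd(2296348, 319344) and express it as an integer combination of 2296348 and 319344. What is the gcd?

Repeated division:
2296348 = 7×319344 + 60940
319344 = 5×60940 + 14644
60940 = 4×14644 + 2364
14644 = 6×2364 + 460
2364 = 5×460 + 64
460 = 7×64 + 12
64 = 5×12 + 4
12 = 3×4 + 0
gcd(2296348, 319344) = 4.
Express as a combination:
4 = 64 − 5·12
4 = −5·460 + 36·64
4 = 36·2364 − 185·460
4 = −185·14644 + 1146·2364
4 = 1146·60940 − 4769·14644
4 = −4769·319344 + 24991·60940
4 = 24991·2296348 − 179706·319344
So 4 = (24991)·2296348 + (-179706)·319344.

4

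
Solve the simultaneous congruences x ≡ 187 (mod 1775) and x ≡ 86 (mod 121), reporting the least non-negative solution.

Write x = 187 + 1775·k. Then 1775·k ≡ 86 − 187 ≡ 20 (mod 121).
Need 1775⁻¹ mod 121. Extended Euclid on (121, 81):
121 = 1·81 + 40
81 = 2·40 + 1
40 = 40·1 + 0
Back-substitute:
1 = 81 − 2·40
1 = −2·121 + 3·81
1775⁻¹ ≡ 3 (mod 121), so k ≡ 3·20 ≡ 60 (mod 121).
x = 187 + 1775·60 = 106687.

106687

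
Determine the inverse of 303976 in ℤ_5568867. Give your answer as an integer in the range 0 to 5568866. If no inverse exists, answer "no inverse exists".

Run Euclid on (5568867, 303976):
5568867 = 18·303976 + 97299
303976 = 3·97299 + 12079
97299 = 8·12079 + 667
12079 = 18·667 + 73
667 = 9·73 + 10
73 = 7·10 + 3
10 = 3·3 + 1
3 = 3·1 + 0
The gcd is 1. Working backward:
1 = 10 − 3·3
1 = −3·73 + 22·10
1 = 22·667 − 201·73
1 = −201·12079 + 3640·667
1 = 3640·97299 − 29321·12079
1 = −29321·303976 + 91603·97299
1 = 91603·5568867 − 1678175·303976
Thus 303976·(-1678175) ≡ 1 (mod 5568867); reducing, -1678175 mod 5568867 = 3890692.

3890692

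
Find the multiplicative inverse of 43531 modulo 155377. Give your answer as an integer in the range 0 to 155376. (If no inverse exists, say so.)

46662

Apply the Euclidean algorithm to 155377 and 43531:
155377 = 3·43531 + 24784
43531 = 1·24784 + 18747
24784 = 1·18747 + 6037
18747 = 3·6037 + 636
6037 = 9·636 + 313
636 = 2·313 + 10
313 = 31·10 + 3
10 = 3·3 + 1
3 = 3·1 + 0
gcd = 1, so the inverse exists. Back-substitute:
1 = 10 − 3·3
1 = −3·313 + 94·10
1 = 94·636 − 191·313
1 = −191·6037 + 1813·636
1 = 1813·18747 − 5630·6037
1 = −5630·24784 + 7443·18747
1 = 7443·43531 − 13073·24784
1 = −13073·155377 + 46662·43531
So 43531·46662 ≡ 1 (mod 155377).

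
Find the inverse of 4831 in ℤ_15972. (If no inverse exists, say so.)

2635

Run Euclid on (15972, 4831):
15972 = 3*4831 + 1479
4831 = 3*1479 + 394
1479 = 3*394 + 297
394 = 1*297 + 97
297 = 3*97 + 6
97 = 16*6 + 1
6 = 6*1 + 0
Since gcd(4831, 15972) = 1, back-substitute to write 1 as a combination:
1 = 97 − 16·6
1 = −16·297 + 49·97
1 = 49·394 − 65·297
1 = −65·1479 + 244·394
1 = 244·4831 − 797·1479
1 = −797·15972 + 2635·4831
So 4831·2635 ≡ 1 (mod 15972).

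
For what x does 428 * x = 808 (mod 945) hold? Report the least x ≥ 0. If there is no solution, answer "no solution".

311

First find gcd(428, 945):
945 = 2·428 + 89
428 = 4·89 + 72
89 = 1·72 + 17
72 = 4·17 + 4
17 = 4·4 + 1
4 = 4·1 + 0
gcd = 1, so a unique solution mod 945 exists.
Back-substitute for the Bézout coefficients:
1 = 17 − 4·4
1 = −4·72 + 17·17
1 = 17·89 − 21·72
1 = −21·428 + 101·89
1 = 101·945 − 223·428
So 428·(-223) ≡ 1 (mod 945), giving 428⁻¹ ≡ 722.
x ≡ 428⁻¹·808 ≡ 722·808 ≡ 311 (mod 945).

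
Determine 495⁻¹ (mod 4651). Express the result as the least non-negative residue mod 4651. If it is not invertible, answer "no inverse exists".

Run Euclid on (4651, 495):
4651 = 9*495 + 196
495 = 2*196 + 103
196 = 1*103 + 93
103 = 1*93 + 10
93 = 9*10 + 3
10 = 3*3 + 1
3 = 3*1 + 0
Since gcd(495, 4651) = 1, back-substitute to write 1 as a combination:
1 = 10 − 3·3
1 = −3·93 + 28·10
1 = 28·103 − 31·93
1 = −31·196 + 59·103
1 = 59·495 − 149·196
1 = −149·4651 + 1400·495
So 495·1400 ≡ 1 (mod 4651).

1400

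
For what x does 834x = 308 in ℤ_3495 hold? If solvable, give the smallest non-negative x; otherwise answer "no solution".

gcd(834, 3495):
3495 = 4*834 + 159
834 = 5*159 + 39
159 = 4*39 + 3
39 = 13*3 + 0
gcd = 3, but 3 ∤ 308, so the congruence has no solution.

no solution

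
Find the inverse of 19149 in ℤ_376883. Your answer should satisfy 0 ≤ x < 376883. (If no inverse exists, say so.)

no inverse exists

Euclidean algorithm on 376883, 19149:
376883 = 19×19149 + 13052
19149 = 1×13052 + 6097
13052 = 2×6097 + 858
6097 = 7×858 + 91
858 = 9×91 + 39
91 = 2×39 + 13
39 = 3×13 + 0
The gcd is 13, not 1, hence no inverse exists.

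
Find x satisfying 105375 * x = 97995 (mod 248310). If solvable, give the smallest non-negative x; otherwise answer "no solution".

12721

First find gcd(105375, 248310):
248310 = 2·105375 + 37560
105375 = 2·37560 + 30255
37560 = 1·30255 + 7305
30255 = 4·7305 + 1035
7305 = 7·1035 + 60
1035 = 17·60 + 15
60 = 4·15 + 0
gcd = 15 and 15 | 97995, so solutions exist. Divide through by 15: 7025x ≡ 6533 (mod 16554).
Now find 7025⁻¹ mod 16554:
16554 = 2×7025 + 2504
7025 = 2×2504 + 2017
2504 = 1×2017 + 487
2017 = 4×487 + 69
487 = 7×69 + 4
69 = 17×4 + 1
4 = 4×1 + 0
Back-substitute:
1 = 69 − 17·4
1 = −17·487 + 120·69
1 = 120·2017 − 497·487
1 = −497·2504 + 617·2017
1 = 617·7025 − 1731·2504
1 = −1731·16554 + 4079·7025
So 7025⁻¹ ≡ 4079 (mod 16554).
Then x ≡ 4079·6533 ≡ 12721 (mod 16554); the smallest non-negative solution is x = 12721.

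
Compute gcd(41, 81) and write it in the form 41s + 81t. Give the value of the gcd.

1

Euclidean algorithm:
81 = 1×41 + 40
41 = 1×40 + 1
40 = 40×1 + 0
gcd(41, 81) = 1.
Working backward:
1 = 41 − 40
1 = −81 + 2·41
So 1 = (-1)·81 + (2)·41.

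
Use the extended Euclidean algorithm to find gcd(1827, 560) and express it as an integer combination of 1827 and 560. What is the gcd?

Repeated division:
1827 = 3*560 + 147
560 = 3*147 + 119
147 = 1*119 + 28
119 = 4*28 + 7
28 = 4*7 + 0
gcd(1827, 560) = 7.
Working backward:
7 = 119 − 4·28
7 = −4·147 + 5·119
7 = 5·560 − 19·147
7 = −19·1827 + 62·560
So 7 = (-19)·1827 + (62)·560.

7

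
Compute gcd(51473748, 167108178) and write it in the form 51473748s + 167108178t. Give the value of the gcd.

6

Euclidean algorithm:
167108178 = 3*51473748 + 12686934
51473748 = 4*12686934 + 726012
12686934 = 17*726012 + 344730
726012 = 2*344730 + 36552
344730 = 9*36552 + 15762
36552 = 2*15762 + 5028
15762 = 3*5028 + 678
5028 = 7*678 + 282
678 = 2*282 + 114
282 = 2*114 + 54
114 = 2*54 + 6
54 = 9*6 + 0
gcd(51473748, 167108178) = 6.
Back-substituting:
6 = 114 − 2·54
6 = −2·282 + 5·114
6 = 5·678 − 12·282
6 = −12·5028 + 89·678
6 = 89·15762 − 279·5028
6 = −279·36552 + 647·15762
6 = 647·344730 − 6102·36552
6 = −6102·726012 + 12851·344730
6 = 12851·12686934 − 224569·726012
6 = −224569·51473748 + 911127·12686934
6 = 911127·167108178 − 2957950·51473748
So 6 = (911127)·167108178 + (-2957950)·51473748.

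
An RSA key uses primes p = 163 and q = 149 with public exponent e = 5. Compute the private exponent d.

φ(n) = (p−1)(q−1) = 162·148 = 23976.
Need d with 5·d ≡ 1 (mod 23976). Apply the extended Euclidean algorithm:
23976 = 4795·5 + 1
5 = 5·1 + 0
Back-substitute:
1 = 23976 − 4795·5
So 5·(-4795) ≡ 1 (mod 23976), hence d ≡ -4795 ≡ 19181 (mod 23976).

19181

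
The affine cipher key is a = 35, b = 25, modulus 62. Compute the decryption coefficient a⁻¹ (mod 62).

Apply the Euclidean algorithm to 62 and 35:
62 = 1×35 + 27
35 = 1×27 + 8
27 = 3×8 + 3
8 = 2×3 + 2
3 = 1×2 + 1
2 = 2×1 + 0
The gcd is 1. Working backward:
1 = 3 − 2
1 = −8 + 3·3
1 = 3·27 − 10·8
1 = −10·35 + 13·27
1 = 13·62 − 23·35
Hence 35⁻¹ ≡ -23 ≡ 39 (mod 62).

39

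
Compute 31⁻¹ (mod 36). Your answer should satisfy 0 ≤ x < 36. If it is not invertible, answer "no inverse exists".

7

Extended Euclidean algorithm:
36 = 1×31 + 5
31 = 6×5 + 1
5 = 5×1 + 0
The gcd is 1. Working backward:
1 = 31 − 6·5
1 = −6·36 + 7·31
So 31·7 ≡ 1 (mod 36).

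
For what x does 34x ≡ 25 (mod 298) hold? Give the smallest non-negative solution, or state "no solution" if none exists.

gcd(34, 298):
298 = 8×34 + 26
34 = 1×26 + 8
26 = 3×8 + 2
8 = 4×2 + 0
gcd = 2, but 2 ∤ 25, so the congruence has no solution.

no solution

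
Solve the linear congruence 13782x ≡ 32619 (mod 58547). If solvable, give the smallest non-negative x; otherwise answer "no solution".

First find gcd(13782, 58547):
58547 = 4×13782 + 3419
13782 = 4×3419 + 106
3419 = 32×106 + 27
106 = 3×27 + 25
27 = 1×25 + 2
25 = 12×2 + 1
2 = 2×1 + 0
gcd = 1, so a unique solution mod 58547 exists.
Back-substitute for the Bézout coefficients:
1 = 25 − 12·2
1 = −12·27 + 13·25
1 = 13·106 − 51·27
1 = −51·3419 + 1645·106
1 = 1645·13782 − 6631·3419
1 = −6631·58547 + 28169·13782
So 13782·(28169) ≡ 1 (mod 58547), giving 13782⁻¹ ≡ 28169.
x ≡ 13782⁻¹·32619 ≡ 28169·32619 ≡ 7993 (mod 58547).

7993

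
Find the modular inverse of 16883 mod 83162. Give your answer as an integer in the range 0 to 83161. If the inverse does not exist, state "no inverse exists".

46061

Run Euclid on (83162, 16883):
83162 = 4×16883 + 15630
16883 = 1×15630 + 1253
15630 = 12×1253 + 594
1253 = 2×594 + 65
594 = 9×65 + 9
65 = 7×9 + 2
9 = 4×2 + 1
2 = 2×1 + 0
The gcd is 1. Working backward:
1 = 9 − 4·2
1 = −4·65 + 29·9
1 = 29·594 − 265·65
1 = −265·1253 + 559·594
1 = 559·15630 − 6973·1253
1 = −6973·16883 + 7532·15630
1 = 7532·83162 − 37101·16883
Thus 16883·(-37101) ≡ 1 (mod 83162); reducing, -37101 mod 83162 = 46061.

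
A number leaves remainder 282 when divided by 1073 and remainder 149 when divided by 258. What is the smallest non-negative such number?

Write x = 282 + 1073·k. Then 1073·k ≡ 149 − 282 ≡ 125 (mod 258).
Need 1073⁻¹ mod 258. Extended Euclid on (258, 41):
258 = 6*41 + 12
41 = 3*12 + 5
12 = 2*5 + 2
5 = 2*2 + 1
2 = 2*1 + 0
Back-substitute:
1 = 5 − 2·2
1 = −2·12 + 5·5
1 = 5·41 − 17·12
1 = −17·258 + 107·41
1073⁻¹ ≡ 107 (mod 258), so k ≡ 107·125 ≡ 217 (mod 258).
x = 282 + 1073·217 = 233123.

233123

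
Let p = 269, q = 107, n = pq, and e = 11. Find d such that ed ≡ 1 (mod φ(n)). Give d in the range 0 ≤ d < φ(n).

23243

φ(n) = (p−1)(q−1) = 268·106 = 28408.
Need d with 11·d ≡ 1 (mod 28408). Apply the extended Euclidean algorithm:
28408 = 2582·11 + 6
11 = 1·6 + 5
6 = 1·5 + 1
5 = 5·1 + 0
Back-substitute:
1 = 6 − 5
1 = −11 + 2·6
1 = 2·28408 − 5165·11
So 11·(-5165) ≡ 1 (mod 28408), hence d ≡ -5165 ≡ 23243 (mod 28408).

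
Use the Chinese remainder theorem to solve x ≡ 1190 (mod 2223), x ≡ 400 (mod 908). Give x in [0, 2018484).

Write x = 1190 + 2223·k. Then 2223·k ≡ 400 − 1190 ≡ 118 (mod 908).
Need 2223⁻¹ mod 908. Extended Euclid on (908, 407):
908 = 2·407 + 94
407 = 4·94 + 31
94 = 3·31 + 1
31 = 31·1 + 0
Back-substitute:
1 = 94 − 3·31
1 = −3·407 + 13·94
1 = 13·908 − 29·407
2223⁻¹ ≡ 879 (mod 908), so k ≡ 879·118 ≡ 210 (mod 908).
x = 1190 + 2223·210 = 468020.

468020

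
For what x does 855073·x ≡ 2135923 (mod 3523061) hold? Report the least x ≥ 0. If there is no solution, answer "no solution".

First find gcd(855073, 3523061):
3523061 = 4*855073 + 102769
855073 = 8*102769 + 32921
102769 = 3*32921 + 4006
32921 = 8*4006 + 873
4006 = 4*873 + 514
873 = 1*514 + 359
514 = 1*359 + 155
359 = 2*155 + 49
155 = 3*49 + 8
49 = 6*8 + 1
8 = 8*1 + 0
gcd = 1, so a unique solution mod 3523061 exists.
Back-substitute for the Bézout coefficients:
1 = 49 − 6·8
1 = −6·155 + 19·49
1 = 19·359 − 44·155
1 = −44·514 + 63·359
1 = 63·873 − 107·514
1 = −107·4006 + 491·873
1 = 491·32921 − 4035·4006
1 = −4035·102769 + 12596·32921
1 = 12596·855073 − 104803·102769
1 = −104803·3523061 + 431808·855073
So 855073·(431808) ≡ 1 (mod 3523061), giving 855073⁻¹ ≡ 431808.
x ≡ 855073⁻¹·2135923 ≡ 431808·2135923 ≡ 2976533 (mod 3523061).

2976533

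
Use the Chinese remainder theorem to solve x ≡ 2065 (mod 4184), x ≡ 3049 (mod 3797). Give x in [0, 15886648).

Write x = 2065 + 4184·k. Then 4184·k ≡ 3049 − 2065 ≡ 984 (mod 3797).
Need 4184⁻¹ mod 3797. Extended Euclid on (3797, 387):
3797 = 9×387 + 314
387 = 1×314 + 73
314 = 4×73 + 22
73 = 3×22 + 7
22 = 3×7 + 1
7 = 7×1 + 0
Back-substitute:
1 = 22 − 3·7
1 = −3·73 + 10·22
1 = 10·314 − 43·73
1 = −43·387 + 53·314
1 = 53·3797 − 520·387
4184⁻¹ ≡ 3277 (mod 3797), so k ≡ 3277·984 ≡ 915 (mod 3797).
x = 2065 + 4184·915 = 3830425.

3830425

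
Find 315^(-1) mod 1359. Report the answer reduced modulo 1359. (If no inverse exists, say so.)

Euclidean algorithm on 1359, 315:
1359 = 4·315 + 99
315 = 3·99 + 18
99 = 5·18 + 9
18 = 2·9 + 0
The gcd is 9, not 1, hence no inverse exists.

no inverse exists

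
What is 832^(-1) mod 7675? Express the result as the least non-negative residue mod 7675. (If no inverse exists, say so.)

4843

gcd(7675, 832) by repeated division:
7675 = 9×832 + 187
832 = 4×187 + 84
187 = 2×84 + 19
84 = 4×19 + 8
19 = 2×8 + 3
8 = 2×3 + 2
3 = 1×2 + 1
2 = 2×1 + 0
The gcd is 1. Working backward:
1 = 3 − 2
1 = −8 + 3·3
1 = 3·19 − 7·8
1 = −7·84 + 31·19
1 = 31·187 − 69·84
1 = −69·832 + 307·187
1 = 307·7675 − 2832·832
So 832·(-2832) ≡ 1 (mod 7675), and -2832 ≡ 4843 (mod 7675).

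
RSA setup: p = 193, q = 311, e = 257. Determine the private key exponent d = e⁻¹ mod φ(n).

49793

φ(n) = (p−1)(q−1) = 192·310 = 59520.
Need d with 257·d ≡ 1 (mod 59520). Apply the extended Euclidean algorithm:
59520 = 231*257 + 153
257 = 1*153 + 104
153 = 1*104 + 49
104 = 2*49 + 6
49 = 8*6 + 1
6 = 6*1 + 0
Back-substitute:
1 = 49 − 8·6
1 = −8·104 + 17·49
1 = 17·153 − 25·104
1 = −25·257 + 42·153
1 = 42·59520 − 9727·257
So 257·(-9727) ≡ 1 (mod 59520), hence d ≡ -9727 ≡ 49793 (mod 59520).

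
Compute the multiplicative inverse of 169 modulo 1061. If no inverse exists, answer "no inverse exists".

948

Apply the Euclidean algorithm to 1061 and 169:
1061 = 6*169 + 47
169 = 3*47 + 28
47 = 1*28 + 19
28 = 1*19 + 9
19 = 2*9 + 1
9 = 9*1 + 0
gcd = 1, so the inverse exists. Back-substitute:
1 = 19 − 2·9
1 = −2·28 + 3·19
1 = 3·47 − 5·28
1 = −5·169 + 18·47
1 = 18·1061 − 113·169
So 169·(-113) ≡ 1 (mod 1061), and -113 ≡ 948 (mod 1061).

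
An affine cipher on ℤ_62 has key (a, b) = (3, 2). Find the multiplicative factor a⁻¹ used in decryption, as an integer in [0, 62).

Run Euclid on (62, 3):
62 = 20×3 + 2
3 = 1×2 + 1
2 = 2×1 + 0
Since gcd(3, 62) = 1, back-substitute to write 1 as a combination:
1 = 3 − 2
1 = −62 + 21·3
So 3·21 ≡ 1 (mod 62).

21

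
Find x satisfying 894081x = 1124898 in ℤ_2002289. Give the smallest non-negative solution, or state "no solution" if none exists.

First find gcd(894081, 2002289):
2002289 = 2*894081 + 214127
894081 = 4*214127 + 37573
214127 = 5*37573 + 26262
37573 = 1*26262 + 11311
26262 = 2*11311 + 3640
11311 = 3*3640 + 391
3640 = 9*391 + 121
391 = 3*121 + 28
121 = 4*28 + 9
28 = 3*9 + 1
9 = 9*1 + 0
gcd = 1, so a unique solution mod 2002289 exists.
Back-substitute for the Bézout coefficients:
1 = 28 − 3·9
1 = −3·121 + 13·28
1 = 13·391 − 42·121
1 = −42·3640 + 391·391
1 = 391·11311 − 1215·3640
1 = −1215·26262 + 2821·11311
1 = 2821·37573 − 4036·26262
1 = −4036·214127 + 23001·37573
1 = 23001·894081 − 96040·214127
1 = −96040·2002289 + 215081·894081
So 894081·(215081) ≡ 1 (mod 2002289), giving 894081⁻¹ ≡ 215081.
x ≡ 894081⁻¹·1124898 ≡ 215081·1124898 ≡ 1600001 (mod 2002289).

1600001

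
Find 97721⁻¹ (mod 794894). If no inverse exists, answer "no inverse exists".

355177

gcd(794894, 97721) by repeated division:
794894 = 8·97721 + 13126
97721 = 7·13126 + 5839
13126 = 2·5839 + 1448
5839 = 4·1448 + 47
1448 = 30·47 + 38
47 = 1·38 + 9
38 = 4·9 + 2
9 = 4·2 + 1
2 = 2·1 + 0
gcd = 1, so the inverse exists. Back-substitute:
1 = 9 − 4·2
1 = −4·38 + 17·9
1 = 17·47 − 21·38
1 = −21·1448 + 647·47
1 = 647·5839 − 2609·1448
1 = −2609·13126 + 5865·5839
1 = 5865·97721 − 43664·13126
1 = −43664·794894 + 355177·97721
So 97721·355177 ≡ 1 (mod 794894).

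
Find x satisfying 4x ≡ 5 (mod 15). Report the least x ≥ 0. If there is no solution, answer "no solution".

5

First find gcd(4, 15):
15 = 3·4 + 3
4 = 1·3 + 1
3 = 3·1 + 0
gcd = 1, so a unique solution mod 15 exists.
Back-substitute for the Bézout coefficients:
1 = 4 − 3
1 = −15 + 4·4
So 4·(4) ≡ 1 (mod 15), giving 4⁻¹ ≡ 4.
x ≡ 4⁻¹·5 ≡ 4·5 ≡ 5 (mod 15).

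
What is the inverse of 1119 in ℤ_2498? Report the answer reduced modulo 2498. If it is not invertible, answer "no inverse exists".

Run Euclid on (2498, 1119):
2498 = 2*1119 + 260
1119 = 4*260 + 79
260 = 3*79 + 23
79 = 3*23 + 10
23 = 2*10 + 3
10 = 3*3 + 1
3 = 3*1 + 0
The gcd is 1. Working backward:
1 = 10 − 3·3
1 = −3·23 + 7·10
1 = 7·79 − 24·23
1 = −24·260 + 79·79
1 = 79·1119 − 340·260
1 = −340·2498 + 759·1119
So 1119·759 ≡ 1 (mod 2498).

759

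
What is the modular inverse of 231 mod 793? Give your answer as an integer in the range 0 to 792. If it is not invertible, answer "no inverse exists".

563

Apply the Euclidean algorithm to 793 and 231:
793 = 3·231 + 100
231 = 2·100 + 31
100 = 3·31 + 7
31 = 4·7 + 3
7 = 2·3 + 1
3 = 3·1 + 0
Since gcd(231, 793) = 1, back-substitute to write 1 as a combination:
1 = 7 − 2·3
1 = −2·31 + 9·7
1 = 9·100 − 29·31
1 = −29·231 + 67·100
1 = 67·793 − 230·231
Hence 231⁻¹ ≡ -230 ≡ 563 (mod 793).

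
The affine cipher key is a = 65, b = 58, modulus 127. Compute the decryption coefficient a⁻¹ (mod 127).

gcd(127, 65) by repeated division:
127 = 1×65 + 62
65 = 1×62 + 3
62 = 20×3 + 2
3 = 1×2 + 1
2 = 2×1 + 0
Since gcd(65, 127) = 1, back-substitute to write 1 as a combination:
1 = 3 − 2
1 = −62 + 21·3
1 = 21·65 − 22·62
1 = −22·127 + 43·65
So 65·43 ≡ 1 (mod 127).

43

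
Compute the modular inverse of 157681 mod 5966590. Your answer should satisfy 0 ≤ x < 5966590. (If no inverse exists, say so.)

Extended Euclidean algorithm:
5966590 = 37*157681 + 132393
157681 = 1*132393 + 25288
132393 = 5*25288 + 5953
25288 = 4*5953 + 1476
5953 = 4*1476 + 49
1476 = 30*49 + 6
49 = 8*6 + 1
6 = 6*1 + 0
Since gcd(157681, 5966590) = 1, back-substitute to write 1 as a combination:
1 = 49 − 8·6
1 = −8·1476 + 241·49
1 = 241·5953 − 972·1476
1 = −972·25288 + 4129·5953
1 = 4129·132393 − 21617·25288
1 = −21617·157681 + 25746·132393
1 = 25746·5966590 − 974219·157681
Hence 157681⁻¹ ≡ -974219 ≡ 4992371 (mod 5966590).

4992371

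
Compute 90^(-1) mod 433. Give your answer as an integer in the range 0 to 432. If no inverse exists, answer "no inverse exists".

gcd(433, 90) by repeated division:
433 = 4*90 + 73
90 = 1*73 + 17
73 = 4*17 + 5
17 = 3*5 + 2
5 = 2*2 + 1
2 = 2*1 + 0
Since gcd(90, 433) = 1, back-substitute to write 1 as a combination:
1 = 5 − 2·2
1 = −2·17 + 7·5
1 = 7·73 − 30·17
1 = −30·90 + 37·73
1 = 37·433 − 178·90
So 90·(-178) ≡ 1 (mod 433), and -178 ≡ 255 (mod 433).

255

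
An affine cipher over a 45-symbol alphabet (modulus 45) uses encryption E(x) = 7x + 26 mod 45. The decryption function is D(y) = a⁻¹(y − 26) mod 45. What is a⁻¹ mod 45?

Run Euclid on (45, 7):
45 = 6·7 + 3
7 = 2·3 + 1
3 = 3·1 + 0
Since gcd(7, 45) = 1, back-substitute to write 1 as a combination:
1 = 7 − 2·3
1 = −2·45 + 13·7
So 7·13 ≡ 1 (mod 45).

13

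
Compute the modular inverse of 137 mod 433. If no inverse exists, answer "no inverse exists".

Run Euclid on (433, 137):
433 = 3*137 + 22
137 = 6*22 + 5
22 = 4*5 + 2
5 = 2*2 + 1
2 = 2*1 + 0
gcd = 1, so the inverse exists. Back-substitute:
1 = 5 − 2·2
1 = −2·22 + 9·5
1 = 9·137 − 56·22
1 = −56·433 + 177·137
So 137·177 ≡ 1 (mod 433).

177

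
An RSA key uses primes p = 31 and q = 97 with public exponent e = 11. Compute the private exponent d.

φ(n) = (p−1)(q−1) = 30·96 = 2880.
Need d with 11·d ≡ 1 (mod 2880). Apply the extended Euclidean algorithm:
2880 = 261*11 + 9
11 = 1*9 + 2
9 = 4*2 + 1
2 = 2*1 + 0
Back-substitute:
1 = 9 − 4·2
1 = −4·11 + 5·9
1 = 5·2880 − 1309·11
So 11·(-1309) ≡ 1 (mod 2880), hence d ≡ -1309 ≡ 1571 (mod 2880).

1571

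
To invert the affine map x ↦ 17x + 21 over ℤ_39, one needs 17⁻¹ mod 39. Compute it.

23

Run Euclid on (39, 17):
39 = 2×17 + 5
17 = 3×5 + 2
5 = 2×2 + 1
2 = 2×1 + 0
Since gcd(17, 39) = 1, back-substitute to write 1 as a combination:
1 = 5 − 2·2
1 = −2·17 + 7·5
1 = 7·39 − 16·17
Thus 17·(-16) ≡ 1 (mod 39); reducing, -16 mod 39 = 23.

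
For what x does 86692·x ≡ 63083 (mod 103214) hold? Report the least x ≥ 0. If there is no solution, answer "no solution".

gcd(86692, 103214):
103214 = 1·86692 + 16522
86692 = 5·16522 + 4082
16522 = 4·4082 + 194
4082 = 21·194 + 8
194 = 24·8 + 2
8 = 4·2 + 0
gcd = 2, but 2 ∤ 63083, so the congruence has no solution.

no solution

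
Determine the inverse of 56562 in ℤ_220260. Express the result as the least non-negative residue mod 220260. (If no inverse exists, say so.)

Compute gcd(56562, 220260):
220260 = 3*56562 + 50574
56562 = 1*50574 + 5988
50574 = 8*5988 + 2670
5988 = 2*2670 + 648
2670 = 4*648 + 78
648 = 8*78 + 24
78 = 3*24 + 6
24 = 4*6 + 0
Since gcd = 6 > 1, 56562 is not a unit mod 220260.

no inverse exists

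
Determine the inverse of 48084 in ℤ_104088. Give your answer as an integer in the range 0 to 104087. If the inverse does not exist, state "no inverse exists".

Euclidean algorithm on 104088, 48084:
104088 = 2·48084 + 7920
48084 = 6·7920 + 564
7920 = 14·564 + 24
564 = 23·24 + 12
24 = 2·12 + 0
The gcd is 12, not 1, hence no inverse exists.

no inverse exists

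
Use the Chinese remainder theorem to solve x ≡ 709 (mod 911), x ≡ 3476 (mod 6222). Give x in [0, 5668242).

Write x = 709 + 911·k. Then 911·k ≡ 3476 − 709 ≡ 2767 (mod 6222).
Need 911⁻¹ mod 6222. Extended Euclid on (6222, 911):
6222 = 6*911 + 756
911 = 1*756 + 155
756 = 4*155 + 136
155 = 1*136 + 19
136 = 7*19 + 3
19 = 6*3 + 1
3 = 3*1 + 0
Back-substitute:
1 = 19 − 6·3
1 = −6·136 + 43·19
1 = 43·155 − 49·136
1 = −49·756 + 239·155
1 = 239·911 − 288·756
1 = −288·6222 + 1967·911
911⁻¹ ≡ 1967 (mod 6222), so k ≡ 1967·2767 ≡ 4661 (mod 6222).
x = 709 + 911·4661 = 4246880.

4246880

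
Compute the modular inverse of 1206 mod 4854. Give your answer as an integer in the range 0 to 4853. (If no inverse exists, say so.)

no inverse exists

Euclidean algorithm on 4854, 1206:
4854 = 4*1206 + 30
1206 = 40*30 + 6
30 = 5*6 + 0
The gcd is 6, not 1, hence no inverse exists.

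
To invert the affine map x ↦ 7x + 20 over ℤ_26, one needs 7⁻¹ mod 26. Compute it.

Run Euclid on (26, 7):
26 = 3*7 + 5
7 = 1*5 + 2
5 = 2*2 + 1
2 = 2*1 + 0
Since gcd(7, 26) = 1, back-substitute to write 1 as a combination:
1 = 5 − 2·2
1 = −2·7 + 3·5
1 = 3·26 − 11·7
So 7·(-11) ≡ 1 (mod 26), and -11 ≡ 15 (mod 26).

15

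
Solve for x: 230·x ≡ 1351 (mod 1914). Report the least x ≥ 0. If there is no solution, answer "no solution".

gcd(230, 1914):
1914 = 8·230 + 74
230 = 3·74 + 8
74 = 9·8 + 2
8 = 4·2 + 0
gcd = 2, but 2 ∤ 1351, so the congruence has no solution.

no solution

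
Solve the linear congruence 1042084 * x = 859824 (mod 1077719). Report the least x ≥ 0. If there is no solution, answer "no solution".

First find gcd(1042084, 1077719):
1077719 = 1·1042084 + 35635
1042084 = 29·35635 + 8669
35635 = 4·8669 + 959
8669 = 9·959 + 38
959 = 25·38 + 9
38 = 4·9 + 2
9 = 4·2 + 1
2 = 2·1 + 0
gcd = 1, so a unique solution mod 1077719 exists.
Back-substitute for the Bézout coefficients:
1 = 9 − 4·2
1 = −4·38 + 17·9
1 = 17·959 − 429·38
1 = −429·8669 + 3878·959
1 = 3878·35635 − 15941·8669
1 = −15941·1042084 + 466167·35635
1 = 466167·1077719 − 482108·1042084
So 1042084·(-482108) ≡ 1 (mod 1077719), giving 1042084⁻¹ ≡ 595611.
x ≡ 1042084⁻¹·859824 ≡ 595611·859824 ≡ 418573 (mod 1077719).

418573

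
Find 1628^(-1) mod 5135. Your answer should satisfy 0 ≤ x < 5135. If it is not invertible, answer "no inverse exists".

3662

Extended Euclidean algorithm:
5135 = 3*1628 + 251
1628 = 6*251 + 122
251 = 2*122 + 7
122 = 17*7 + 3
7 = 2*3 + 1
3 = 3*1 + 0
The gcd is 1. Working backward:
1 = 7 − 2·3
1 = −2·122 + 35·7
1 = 35·251 − 72·122
1 = −72·1628 + 467·251
1 = 467·5135 − 1473·1628
So 1628·(-1473) ≡ 1 (mod 5135), and -1473 ≡ 3662 (mod 5135).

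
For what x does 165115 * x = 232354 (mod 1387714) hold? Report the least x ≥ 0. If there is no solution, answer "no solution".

First find gcd(165115, 1387714):
1387714 = 8*165115 + 66794
165115 = 2*66794 + 31527
66794 = 2*31527 + 3740
31527 = 8*3740 + 1607
3740 = 2*1607 + 526
1607 = 3*526 + 29
526 = 18*29 + 4
29 = 7*4 + 1
4 = 4*1 + 0
gcd = 1, so a unique solution mod 1387714 exists.
Back-substitute for the Bézout coefficients:
1 = 29 − 7·4
1 = −7·526 + 127·29
1 = 127·1607 − 388·526
1 = −388·3740 + 903·1607
1 = 903·31527 − 7612·3740
1 = −7612·66794 + 16127·31527
1 = 16127·165115 − 39866·66794
1 = −39866·1387714 + 335055·165115
So 165115·(335055) ≡ 1 (mod 1387714), giving 165115⁻¹ ≡ 335055.
x ≡ 165115⁻¹·232354 ≡ 335055·232354 ≡ 614070 (mod 1387714).

614070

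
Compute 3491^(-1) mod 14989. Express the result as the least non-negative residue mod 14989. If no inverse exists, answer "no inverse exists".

11494

gcd(14989, 3491) by repeated division:
14989 = 4·3491 + 1025
3491 = 3·1025 + 416
1025 = 2·416 + 193
416 = 2·193 + 30
193 = 6·30 + 13
30 = 2·13 + 4
13 = 3·4 + 1
4 = 4·1 + 0
The gcd is 1. Working backward:
1 = 13 − 3·4
1 = −3·30 + 7·13
1 = 7·193 − 45·30
1 = −45·416 + 97·193
1 = 97·1025 − 239·416
1 = −239·3491 + 814·1025
1 = 814·14989 − 3495·3491
Thus 3491·(-3495) ≡ 1 (mod 14989); reducing, -3495 mod 14989 = 11494.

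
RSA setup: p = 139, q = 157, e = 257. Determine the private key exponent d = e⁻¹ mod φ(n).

2513

φ(n) = (p−1)(q−1) = 138·156 = 21528.
Need d with 257·d ≡ 1 (mod 21528). Apply the extended Euclidean algorithm:
21528 = 83×257 + 197
257 = 1×197 + 60
197 = 3×60 + 17
60 = 3×17 + 9
17 = 1×9 + 8
9 = 1×8 + 1
8 = 8×1 + 0
Back-substitute:
1 = 9 − 8
1 = −17 + 2·9
1 = 2·60 − 7·17
1 = −7·197 + 23·60
1 = 23·257 − 30·197
1 = −30·21528 + 2513·257
So 257·2513 ≡ 1 (mod 21528), hence d = 2513.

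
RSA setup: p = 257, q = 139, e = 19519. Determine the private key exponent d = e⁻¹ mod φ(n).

φ(n) = (p−1)(q−1) = 256·138 = 35328.
Need d with 19519·d ≡ 1 (mod 35328). Apply the extended Euclidean algorithm:
35328 = 1·19519 + 15809
19519 = 1·15809 + 3710
15809 = 4·3710 + 969
3710 = 3·969 + 803
969 = 1·803 + 166
803 = 4·166 + 139
166 = 1·139 + 27
139 = 5·27 + 4
27 = 6·4 + 3
4 = 1·3 + 1
3 = 3·1 + 0
Back-substitute:
1 = 4 − 3
1 = −27 + 7·4
1 = 7·139 − 36·27
1 = −36·166 + 43·139
1 = 43·803 − 208·166
1 = −208·969 + 251·803
1 = 251·3710 − 961·969
1 = −961·15809 + 4095·3710
1 = 4095·19519 − 5056·15809
1 = −5056·35328 + 9151·19519
So 19519·9151 ≡ 1 (mod 35328), hence d = 9151.

9151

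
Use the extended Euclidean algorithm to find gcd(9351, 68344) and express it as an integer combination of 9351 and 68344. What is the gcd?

1

Apply Euclid's algorithm to 68344 and 9351:
68344 = 7·9351 + 2887
9351 = 3·2887 + 690
2887 = 4·690 + 127
690 = 5·127 + 55
127 = 2·55 + 17
55 = 3·17 + 4
17 = 4·4 + 1
4 = 4·1 + 0
gcd(9351, 68344) = 1.
Working backward:
1 = 17 − 4·4
1 = −4·55 + 13·17
1 = 13·127 − 30·55
1 = −30·690 + 163·127
1 = 163·2887 − 682·690
1 = −682·9351 + 2209·2887
1 = 2209·68344 − 16145·9351
So 1 = (2209)·68344 + (-16145)·9351.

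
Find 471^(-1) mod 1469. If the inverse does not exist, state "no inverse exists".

Run Euclid on (1469, 471):
1469 = 3×471 + 56
471 = 8×56 + 23
56 = 2×23 + 10
23 = 2×10 + 3
10 = 3×3 + 1
3 = 3×1 + 0
gcd = 1, so the inverse exists. Back-substitute:
1 = 10 − 3·3
1 = −3·23 + 7·10
1 = 7·56 − 17·23
1 = −17·471 + 143·56
1 = 143·1469 − 446·471
Hence 471⁻¹ ≡ -446 ≡ 1023 (mod 1469).

1023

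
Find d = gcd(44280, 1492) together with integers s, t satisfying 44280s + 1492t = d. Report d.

Apply Euclid's algorithm to 44280 and 1492:
44280 = 29·1492 + 1012
1492 = 1·1012 + 480
1012 = 2·480 + 52
480 = 9·52 + 12
52 = 4·12 + 4
12 = 3·4 + 0
gcd(44280, 1492) = 4.
Express as a combination:
4 = 52 − 4·12
4 = −4·480 + 37·52
4 = 37·1012 − 78·480
4 = −78·1492 + 115·1012
4 = 115·44280 − 3413·1492
So 4 = (115)·44280 + (-3413)·1492.

4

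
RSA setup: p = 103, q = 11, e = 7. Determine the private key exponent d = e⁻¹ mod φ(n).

583

φ(n) = (p−1)(q−1) = 102·10 = 1020.
Need d with 7·d ≡ 1 (mod 1020). Apply the extended Euclidean algorithm:
1020 = 145*7 + 5
7 = 1*5 + 2
5 = 2*2 + 1
2 = 2*1 + 0
Back-substitute:
1 = 5 − 2·2
1 = −2·7 + 3·5
1 = 3·1020 − 437·7
So 7·(-437) ≡ 1 (mod 1020), hence d ≡ -437 ≡ 583 (mod 1020).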